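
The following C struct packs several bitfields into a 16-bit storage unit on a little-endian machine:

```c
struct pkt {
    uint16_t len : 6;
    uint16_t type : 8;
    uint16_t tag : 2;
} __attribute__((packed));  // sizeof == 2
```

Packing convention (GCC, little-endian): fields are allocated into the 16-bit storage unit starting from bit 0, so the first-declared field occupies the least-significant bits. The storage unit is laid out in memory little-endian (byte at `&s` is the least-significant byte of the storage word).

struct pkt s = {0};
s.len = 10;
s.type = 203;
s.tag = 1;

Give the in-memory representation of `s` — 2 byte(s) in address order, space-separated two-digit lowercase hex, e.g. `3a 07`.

ca 72

len (6b) val=10 bits=0xa at bit 0: 0x000a
type (8b) val=203 bits=0xcb at bit 6: 0x32ca
tag (2b) val=1 bits=0x1 at bit 14: 0x72ca
word = 0x72ca → little-endian bytes:
  [0]=0xca  [1]=0x72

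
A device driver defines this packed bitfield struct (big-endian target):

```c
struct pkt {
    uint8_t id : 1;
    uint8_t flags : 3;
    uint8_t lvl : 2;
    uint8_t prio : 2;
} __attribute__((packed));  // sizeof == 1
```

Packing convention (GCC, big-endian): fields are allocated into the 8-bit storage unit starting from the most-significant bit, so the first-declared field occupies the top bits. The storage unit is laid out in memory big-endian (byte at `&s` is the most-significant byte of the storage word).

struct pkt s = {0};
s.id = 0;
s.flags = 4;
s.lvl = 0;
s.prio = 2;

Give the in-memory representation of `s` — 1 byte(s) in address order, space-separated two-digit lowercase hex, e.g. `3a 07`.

42

[7+:1] id=0 & 0x1 = 0x0; word=0x00
[4+:3] flags=4 & 0x7 = 0x4; word=0x40
[2+:2] lvl=0 & 0x3 = 0x0; word=0x40
[0+:2] prio=2 & 0x3 = 0x2; word=0x42
word = 0x42 → big-endian bytes:
  [0]=0x42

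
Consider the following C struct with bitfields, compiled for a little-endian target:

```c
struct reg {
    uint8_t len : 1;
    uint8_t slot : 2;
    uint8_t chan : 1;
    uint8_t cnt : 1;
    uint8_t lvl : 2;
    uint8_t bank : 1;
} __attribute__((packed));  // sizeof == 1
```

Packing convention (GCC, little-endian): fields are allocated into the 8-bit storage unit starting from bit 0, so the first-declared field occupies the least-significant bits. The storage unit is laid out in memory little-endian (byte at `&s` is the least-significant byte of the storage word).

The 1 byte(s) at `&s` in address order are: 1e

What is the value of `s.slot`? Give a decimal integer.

[0]=0x1e (little-endian) → word 0x1e
len:1 @ bit 0 → (0x1e>>0)&0x1 = 0x0
slot:2 @ bit 1 → (0x1e>>1)&0x3 = 0x3  ←
chan:1 @ bit 3 → (0x1e>>3)&0x1 = 0x1
cnt:1 @ bit 4 → (0x1e>>4)&0x1 = 0x1
lvl:2 @ bit 5 → (0x1e>>5)&0x3 = 0x0
bank:1 @ bit 7 → (0x1e>>7)&0x1 = 0x0

3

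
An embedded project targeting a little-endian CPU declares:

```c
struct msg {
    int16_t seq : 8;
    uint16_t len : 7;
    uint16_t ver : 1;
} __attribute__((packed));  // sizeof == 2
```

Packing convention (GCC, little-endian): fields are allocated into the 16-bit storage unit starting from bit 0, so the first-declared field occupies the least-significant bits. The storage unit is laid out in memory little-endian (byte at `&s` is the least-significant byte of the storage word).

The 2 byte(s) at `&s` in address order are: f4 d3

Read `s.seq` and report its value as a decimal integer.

-12

[0]=0xf4 [1]=0xd3 (little-endian) → word 0xd3f4
seq:8 @ bit 0 → (0xd3f4>>0)&0xff = 0xf4  ←
len:7 @ bit 8 → (0xd3f4>>8)&0x7f = 0x53
ver:1 @ bit 15 → (0xd3f4>>15)&0x1 = 0x1
seq signed 8b, MSB=1: 244 - 256 = -12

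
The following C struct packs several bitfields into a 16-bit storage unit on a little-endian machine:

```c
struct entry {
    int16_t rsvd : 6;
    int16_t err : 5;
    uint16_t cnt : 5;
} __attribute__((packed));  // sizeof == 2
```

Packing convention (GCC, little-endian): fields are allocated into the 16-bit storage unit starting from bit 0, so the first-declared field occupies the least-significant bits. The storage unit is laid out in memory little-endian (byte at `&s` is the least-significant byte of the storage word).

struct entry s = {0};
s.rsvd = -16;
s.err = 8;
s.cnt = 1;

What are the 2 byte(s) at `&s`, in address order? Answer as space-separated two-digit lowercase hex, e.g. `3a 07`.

rsvd:6 = -16 → 0x30 << 0 → word 0x0030
err:5 = 8 → 0x8 << 6 → word 0x0230
cnt:5 = 1 → 0x1 << 11 → word 0x0a30
word = 0x0a30 → little-endian bytes:
  [0]=0x30  [1]=0x0a

30 0a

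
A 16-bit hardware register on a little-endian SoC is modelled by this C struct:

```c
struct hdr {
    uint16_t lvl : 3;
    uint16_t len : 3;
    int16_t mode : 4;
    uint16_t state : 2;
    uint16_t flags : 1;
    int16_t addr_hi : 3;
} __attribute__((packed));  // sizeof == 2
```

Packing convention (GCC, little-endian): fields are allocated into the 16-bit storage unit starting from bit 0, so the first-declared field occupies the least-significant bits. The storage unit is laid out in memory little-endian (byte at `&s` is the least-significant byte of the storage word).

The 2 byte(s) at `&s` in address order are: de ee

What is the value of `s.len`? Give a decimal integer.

3

[0]=0xde [1]=0xee (little-endian) → word 0xeede
lvl:3 @ bit 0 → (0xeede>>0)&0x7 = 0x6
len:3 @ bit 3 → (0xeede>>3)&0x7 = 0x3  ←
mode:4 @ bit 6 → (0xeede>>6)&0xf = 0xb
state:2 @ bit 10 → (0xeede>>10)&0x3 = 0x3
flags:1 @ bit 12 → (0xeede>>12)&0x1 = 0x0
addr_hi:3 @ bit 13 → (0xeede>>13)&0x7 = 0x7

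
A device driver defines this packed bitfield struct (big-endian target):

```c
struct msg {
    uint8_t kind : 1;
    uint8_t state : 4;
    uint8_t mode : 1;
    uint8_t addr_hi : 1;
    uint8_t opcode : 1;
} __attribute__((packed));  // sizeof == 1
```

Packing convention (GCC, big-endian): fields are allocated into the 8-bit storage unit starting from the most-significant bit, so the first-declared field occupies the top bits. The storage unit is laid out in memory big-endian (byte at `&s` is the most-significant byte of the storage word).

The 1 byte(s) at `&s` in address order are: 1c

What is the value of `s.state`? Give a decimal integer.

[0]=0x1c (big-endian) → word 0x1c
kind [7+:1] = (word>>7) & 0x1 = 0
state [3+:4] = (word>>3) & 0xf = 3  ←
mode [2+:1] = (word>>2) & 0x1 = 1
addr_hi [1+:1] = (word>>1) & 0x1 = 0
opcode [0+:1] = (word>>0) & 0x1 = 0

3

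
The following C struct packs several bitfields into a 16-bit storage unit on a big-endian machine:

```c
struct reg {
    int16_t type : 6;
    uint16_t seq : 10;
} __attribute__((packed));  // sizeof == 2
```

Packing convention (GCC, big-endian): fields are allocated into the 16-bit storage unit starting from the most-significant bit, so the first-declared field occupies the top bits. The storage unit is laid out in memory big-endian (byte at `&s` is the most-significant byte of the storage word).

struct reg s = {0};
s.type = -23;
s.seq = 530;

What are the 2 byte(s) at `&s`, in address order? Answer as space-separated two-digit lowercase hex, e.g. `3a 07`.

a6 12

type (6b) val=-23 bits=0x29 at bit 10: 0xa400
seq (10b) val=530 bits=0x212 at bit 0: 0xa612
word = 0xa612 → big-endian bytes:
  [0]=0xa6  [1]=0x12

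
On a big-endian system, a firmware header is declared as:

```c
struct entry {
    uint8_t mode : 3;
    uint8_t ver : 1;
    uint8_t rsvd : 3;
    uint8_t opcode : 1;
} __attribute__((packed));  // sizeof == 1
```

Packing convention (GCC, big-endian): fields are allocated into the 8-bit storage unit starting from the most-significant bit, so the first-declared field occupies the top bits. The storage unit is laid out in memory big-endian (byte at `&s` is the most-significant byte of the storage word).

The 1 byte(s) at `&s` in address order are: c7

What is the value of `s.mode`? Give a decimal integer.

6

[0]=0xc7 (big-endian) → word 0xc7
mode [5+:3] = (word>>5) & 0x7 = 6  ←
ver [4+:1] = (word>>4) & 0x1 = 0
rsvd [1+:3] = (word>>1) & 0x7 = 3
opcode [0+:1] = (word>>0) & 0x1 = 1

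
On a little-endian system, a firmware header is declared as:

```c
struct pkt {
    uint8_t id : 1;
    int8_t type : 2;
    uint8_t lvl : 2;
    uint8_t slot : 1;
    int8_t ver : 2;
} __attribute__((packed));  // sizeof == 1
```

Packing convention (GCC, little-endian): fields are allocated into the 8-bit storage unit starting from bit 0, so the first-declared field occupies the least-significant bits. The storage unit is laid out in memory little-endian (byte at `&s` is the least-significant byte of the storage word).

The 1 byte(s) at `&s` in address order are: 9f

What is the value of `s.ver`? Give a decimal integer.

-2

[0]=0x9f (little-endian) → word 0x9f
id [0+:1] = (word>>0) & 0x1 = 1
type [1+:2] = (word>>1) & 0x3 = 3
lvl [3+:2] = (word>>3) & 0x3 = 3
slot [5+:1] = (word>>5) & 0x1 = 0
ver [6+:2] = (word>>6) & 0x3 = 2  ←
ver signed 2b, MSB=1: 2 - 4 = -2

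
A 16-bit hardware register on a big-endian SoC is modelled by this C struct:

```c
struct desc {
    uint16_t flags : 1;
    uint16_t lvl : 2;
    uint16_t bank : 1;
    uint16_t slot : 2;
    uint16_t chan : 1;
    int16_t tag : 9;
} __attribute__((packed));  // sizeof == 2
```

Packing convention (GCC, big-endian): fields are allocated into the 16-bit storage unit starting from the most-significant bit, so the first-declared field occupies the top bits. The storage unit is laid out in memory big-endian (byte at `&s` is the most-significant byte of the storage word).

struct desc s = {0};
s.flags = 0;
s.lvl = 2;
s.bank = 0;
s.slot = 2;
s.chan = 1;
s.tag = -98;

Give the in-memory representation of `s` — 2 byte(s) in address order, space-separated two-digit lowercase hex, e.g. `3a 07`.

4b 9e

flags:1 = 0 → 0x0 << 15 → word 0x0000
lvl:2 = 2 → 0x2 << 13 → word 0x4000
bank:1 = 0 → 0x0 << 12 → word 0x4000
slot:2 = 2 → 0x2 << 10 → word 0x4800
chan:1 = 1 → 0x1 << 9 → word 0x4a00
tag:9 = -98 → 0x19e << 0 → word 0x4b9e
word = 0x4b9e → big-endian bytes:
  [0]=0x4b  [1]=0x9e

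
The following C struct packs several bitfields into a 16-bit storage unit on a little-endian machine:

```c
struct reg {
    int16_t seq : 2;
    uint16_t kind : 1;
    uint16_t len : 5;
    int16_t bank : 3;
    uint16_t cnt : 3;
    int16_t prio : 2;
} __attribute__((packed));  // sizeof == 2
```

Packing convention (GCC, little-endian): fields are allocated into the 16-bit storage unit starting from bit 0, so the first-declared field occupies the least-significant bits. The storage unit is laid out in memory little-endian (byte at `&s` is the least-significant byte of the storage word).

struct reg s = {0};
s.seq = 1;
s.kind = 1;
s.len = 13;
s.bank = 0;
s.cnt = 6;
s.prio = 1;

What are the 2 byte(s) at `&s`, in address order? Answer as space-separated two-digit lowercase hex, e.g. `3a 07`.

6d 70

seq (2b) val=1 bits=0x1 at bit 0: 0x0001
kind (1b) val=1 bits=0x1 at bit 2: 0x0005
len (5b) val=13 bits=0xd at bit 3: 0x006d
bank (3b) val=0 bits=0x0 at bit 8: 0x006d
cnt (3b) val=6 bits=0x6 at bit 11: 0x306d
prio (2b) val=1 bits=0x1 at bit 14: 0x706d
word = 0x706d → little-endian bytes:
  [0]=0x6d  [1]=0x70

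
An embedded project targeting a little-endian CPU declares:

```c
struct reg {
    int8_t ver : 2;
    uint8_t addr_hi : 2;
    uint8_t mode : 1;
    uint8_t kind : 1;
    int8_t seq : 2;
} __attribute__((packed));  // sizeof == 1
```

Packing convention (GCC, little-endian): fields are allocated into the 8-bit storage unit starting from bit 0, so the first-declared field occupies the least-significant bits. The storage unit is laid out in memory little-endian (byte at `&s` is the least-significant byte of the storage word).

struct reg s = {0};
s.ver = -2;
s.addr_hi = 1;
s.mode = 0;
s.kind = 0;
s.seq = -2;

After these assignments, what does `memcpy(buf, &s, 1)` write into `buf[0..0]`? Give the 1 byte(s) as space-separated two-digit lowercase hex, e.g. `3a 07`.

86

[0+:2] ver=-2 & 0x3 = 0x2; word=0x02
[2+:2] addr_hi=1 & 0x3 = 0x1; word=0x06
[4+:1] mode=0 & 0x1 = 0x0; word=0x06
[5+:1] kind=0 & 0x1 = 0x0; word=0x06
[6+:2] seq=-2 & 0x3 = 0x2; word=0x86
word = 0x86 → little-endian bytes:
  [0]=0x86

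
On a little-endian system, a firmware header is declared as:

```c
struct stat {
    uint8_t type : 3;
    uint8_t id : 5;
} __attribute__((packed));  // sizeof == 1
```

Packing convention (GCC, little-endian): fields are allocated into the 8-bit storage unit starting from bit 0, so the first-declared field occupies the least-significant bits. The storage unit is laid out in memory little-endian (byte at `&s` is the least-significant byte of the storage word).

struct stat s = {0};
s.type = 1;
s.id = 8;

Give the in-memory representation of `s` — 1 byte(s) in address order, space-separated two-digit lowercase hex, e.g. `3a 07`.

41

type:3 = 1 → 0x1 << 0 → word 0x01
id:5 = 8 → 0x8 << 3 → word 0x41
word = 0x41 → little-endian bytes:
  [0]=0x41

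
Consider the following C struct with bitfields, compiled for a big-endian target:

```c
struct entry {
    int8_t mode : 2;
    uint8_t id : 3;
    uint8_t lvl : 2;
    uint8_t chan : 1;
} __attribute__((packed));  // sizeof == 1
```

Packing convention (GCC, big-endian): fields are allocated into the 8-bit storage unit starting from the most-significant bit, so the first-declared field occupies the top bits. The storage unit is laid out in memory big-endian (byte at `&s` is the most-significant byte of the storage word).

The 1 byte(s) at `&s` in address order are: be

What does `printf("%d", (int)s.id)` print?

7

[0]=0xbe (big-endian) → word 0xbe
mode [6+:2] = (word>>6) & 0x3 = 2
id [3+:3] = (word>>3) & 0x7 = 7  ←
lvl [1+:2] = (word>>1) & 0x3 = 3
chan [0+:1] = (word>>0) & 0x1 = 0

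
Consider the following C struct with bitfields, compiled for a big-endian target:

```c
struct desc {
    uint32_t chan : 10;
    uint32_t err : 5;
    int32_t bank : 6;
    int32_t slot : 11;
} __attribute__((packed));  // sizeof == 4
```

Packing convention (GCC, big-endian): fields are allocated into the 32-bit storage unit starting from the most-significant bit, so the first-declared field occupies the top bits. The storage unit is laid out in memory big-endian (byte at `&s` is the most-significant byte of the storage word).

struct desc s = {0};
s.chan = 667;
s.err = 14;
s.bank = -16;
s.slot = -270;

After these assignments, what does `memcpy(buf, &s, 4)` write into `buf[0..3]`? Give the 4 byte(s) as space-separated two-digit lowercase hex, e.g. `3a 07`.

chan (10b) val=667 bits=0x29b at bit 22: 0xa6c00000
err (5b) val=14 bits=0xe at bit 17: 0xa6dc0000
bank (6b) val=-16 bits=0x30 at bit 11: 0xa6dd8000
slot (11b) val=-270 bits=0x6f2 at bit 0: 0xa6dd86f2
word = 0xa6dd86f2 → big-endian bytes:
  [0]=0xa6  [1]=0xdd  [2]=0x86  [3]=0xf2

a6 dd 86 f2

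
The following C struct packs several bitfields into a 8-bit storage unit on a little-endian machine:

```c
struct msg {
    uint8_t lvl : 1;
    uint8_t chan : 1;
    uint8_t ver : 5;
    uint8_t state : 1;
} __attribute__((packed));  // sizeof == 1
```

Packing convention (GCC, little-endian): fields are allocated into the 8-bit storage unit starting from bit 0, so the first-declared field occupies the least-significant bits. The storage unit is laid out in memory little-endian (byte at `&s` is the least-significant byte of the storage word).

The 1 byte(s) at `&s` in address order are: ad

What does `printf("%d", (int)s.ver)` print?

11

[0]=0xad (little-endian) → word 0xad
lvl:1 @ bit 0 → (0xad>>0)&0x1 = 0x1
chan:1 @ bit 1 → (0xad>>1)&0x1 = 0x0
ver:5 @ bit 2 → (0xad>>2)&0x1f = 0xb  ←
state:1 @ bit 7 → (0xad>>7)&0x1 = 0x1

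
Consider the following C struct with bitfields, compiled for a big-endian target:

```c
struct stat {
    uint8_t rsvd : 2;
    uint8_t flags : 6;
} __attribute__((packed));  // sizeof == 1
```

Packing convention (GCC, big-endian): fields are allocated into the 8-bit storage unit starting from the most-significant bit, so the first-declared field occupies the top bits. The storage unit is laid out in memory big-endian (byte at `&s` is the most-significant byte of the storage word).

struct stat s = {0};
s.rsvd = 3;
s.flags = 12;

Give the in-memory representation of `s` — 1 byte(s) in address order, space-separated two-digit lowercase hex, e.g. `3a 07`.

cc

rsvd:2 = 3 → 0x3 << 6 → word 0xc0
flags:6 = 12 → 0xc << 0 → word 0xcc
word = 0xcc → big-endian bytes:
  [0]=0xcc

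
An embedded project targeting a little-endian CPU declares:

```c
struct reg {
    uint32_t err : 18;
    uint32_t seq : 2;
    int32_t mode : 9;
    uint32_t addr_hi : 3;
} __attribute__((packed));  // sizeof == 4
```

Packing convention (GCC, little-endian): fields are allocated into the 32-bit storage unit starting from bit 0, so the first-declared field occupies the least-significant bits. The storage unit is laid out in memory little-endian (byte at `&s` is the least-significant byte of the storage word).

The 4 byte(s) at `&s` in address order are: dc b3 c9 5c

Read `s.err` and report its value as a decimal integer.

[0]=0xdc [1]=0xb3 [2]=0xc9 [3]=0x5c (little-endian) → word 0x5cc9b3dc
err [0+:18] = (word>>0) & 0x3ffff = 111580  ←
seq [18+:2] = (word>>18) & 0x3 = 2
mode [20+:9] = (word>>20) & 0x1ff = 460
addr_hi [29+:3] = (word>>29) & 0x7 = 2

111580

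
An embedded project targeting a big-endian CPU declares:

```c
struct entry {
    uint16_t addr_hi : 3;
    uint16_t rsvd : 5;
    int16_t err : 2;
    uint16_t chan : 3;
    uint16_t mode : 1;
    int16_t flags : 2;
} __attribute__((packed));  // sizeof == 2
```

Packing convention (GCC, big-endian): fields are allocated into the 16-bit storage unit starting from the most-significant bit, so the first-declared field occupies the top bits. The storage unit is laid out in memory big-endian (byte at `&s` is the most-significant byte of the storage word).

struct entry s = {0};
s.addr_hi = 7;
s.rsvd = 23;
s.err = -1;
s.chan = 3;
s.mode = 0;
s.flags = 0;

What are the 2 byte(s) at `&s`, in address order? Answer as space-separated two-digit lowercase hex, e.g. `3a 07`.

addr_hi:3 = 7 → 0x7 << 13 → word 0xe000
rsvd:5 = 23 → 0x17 << 8 → word 0xf700
err:2 = -1 → 0x3 << 6 → word 0xf7c0
chan:3 = 3 → 0x3 << 3 → word 0xf7d8
mode:1 = 0 → 0x0 << 2 → word 0xf7d8
flags:2 = 0 → 0x0 << 0 → word 0xf7d8
word = 0xf7d8 → big-endian bytes:
  [0]=0xf7  [1]=0xd8

f7 d8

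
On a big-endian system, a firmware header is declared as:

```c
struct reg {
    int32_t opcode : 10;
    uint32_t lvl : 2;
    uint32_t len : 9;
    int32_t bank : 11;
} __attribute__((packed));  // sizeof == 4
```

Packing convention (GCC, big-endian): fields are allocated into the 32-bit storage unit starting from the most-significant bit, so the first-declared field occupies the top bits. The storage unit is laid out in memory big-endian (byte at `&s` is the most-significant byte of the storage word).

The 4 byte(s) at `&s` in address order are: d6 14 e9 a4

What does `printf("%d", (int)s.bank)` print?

[0]=0xd6 [1]=0x14 [2]=0xe9 [3]=0xa4 (big-endian) → word 0xd614e9a4
opcode [22+:10] = (word>>22) & 0x3ff = 856
lvl [20+:2] = (word>>20) & 0x3 = 1
len [11+:9] = (word>>11) & 0x1ff = 157
bank [0+:11] = (word>>0) & 0x7ff = 420  ←
bank signed 11b, MSB=0: value = 420

420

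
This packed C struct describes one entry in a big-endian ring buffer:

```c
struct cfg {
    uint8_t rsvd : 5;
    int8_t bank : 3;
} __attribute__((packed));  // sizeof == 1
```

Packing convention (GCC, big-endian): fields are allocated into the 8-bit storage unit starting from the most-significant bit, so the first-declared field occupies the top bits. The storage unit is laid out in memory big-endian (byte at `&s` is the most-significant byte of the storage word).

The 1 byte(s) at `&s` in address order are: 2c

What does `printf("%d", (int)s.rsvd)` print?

[0]=0x2c (big-endian) → word 0x2c
rsvd:5 @ bit 3 → (0x2c>>3)&0x1f = 0x5  ←
bank:3 @ bit 0 → (0x2c>>0)&0x7 = 0x4

5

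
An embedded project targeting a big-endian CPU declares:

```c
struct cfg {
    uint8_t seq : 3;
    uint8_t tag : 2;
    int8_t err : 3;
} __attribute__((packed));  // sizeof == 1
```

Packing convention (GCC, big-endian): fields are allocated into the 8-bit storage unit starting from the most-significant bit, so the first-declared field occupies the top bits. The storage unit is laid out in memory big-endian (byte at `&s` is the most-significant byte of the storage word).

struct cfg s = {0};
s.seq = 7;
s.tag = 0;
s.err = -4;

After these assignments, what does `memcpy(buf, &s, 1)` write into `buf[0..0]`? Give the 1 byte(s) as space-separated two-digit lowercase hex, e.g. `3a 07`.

seq:3 = 7 → 0x7 << 5 → word 0xe0
tag:2 = 0 → 0x0 << 3 → word 0xe0
err:3 = -4 → 0x4 << 0 → word 0xe4
word = 0xe4 → big-endian bytes:
  [0]=0xe4

e4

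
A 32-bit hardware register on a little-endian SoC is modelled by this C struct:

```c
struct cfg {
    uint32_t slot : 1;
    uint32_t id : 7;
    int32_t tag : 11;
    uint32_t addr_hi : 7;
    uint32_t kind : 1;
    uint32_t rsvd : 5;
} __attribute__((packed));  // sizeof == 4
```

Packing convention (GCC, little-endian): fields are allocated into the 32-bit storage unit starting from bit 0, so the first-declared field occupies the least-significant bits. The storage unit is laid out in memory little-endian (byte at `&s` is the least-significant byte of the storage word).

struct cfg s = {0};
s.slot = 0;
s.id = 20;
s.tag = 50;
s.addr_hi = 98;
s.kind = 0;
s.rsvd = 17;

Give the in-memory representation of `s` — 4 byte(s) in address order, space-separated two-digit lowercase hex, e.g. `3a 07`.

slot:1 = 0 → 0x0 << 0 → word 0x00000000
id:7 = 20 → 0x14 << 1 → word 0x00000028
tag:11 = 50 → 0x32 << 8 → word 0x00003228
addr_hi:7 = 98 → 0x62 << 19 → word 0x03103228
kind:1 = 0 → 0x0 << 26 → word 0x03103228
rsvd:5 = 17 → 0x11 << 27 → word 0x8b103228
word = 0x8b103228 → little-endian bytes:
  [0]=0x28  [1]=0x32  [2]=0x10  [3]=0x8b

28 32 10 8b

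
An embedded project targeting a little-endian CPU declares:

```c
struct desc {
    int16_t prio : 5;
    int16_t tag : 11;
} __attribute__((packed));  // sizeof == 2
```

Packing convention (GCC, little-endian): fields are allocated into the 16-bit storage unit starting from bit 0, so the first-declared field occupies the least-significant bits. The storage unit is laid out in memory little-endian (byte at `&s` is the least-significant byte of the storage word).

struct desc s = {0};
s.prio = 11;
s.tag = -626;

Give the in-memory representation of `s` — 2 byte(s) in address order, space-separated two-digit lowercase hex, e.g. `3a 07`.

cb b1

[0+:5] prio=11 & 0x1f = 0xb; word=0x000b
[5+:11] tag=-626 & 0x7ff = 0x58e; word=0xb1cb
word = 0xb1cb → little-endian bytes:
  [0]=0xcb  [1]=0xb1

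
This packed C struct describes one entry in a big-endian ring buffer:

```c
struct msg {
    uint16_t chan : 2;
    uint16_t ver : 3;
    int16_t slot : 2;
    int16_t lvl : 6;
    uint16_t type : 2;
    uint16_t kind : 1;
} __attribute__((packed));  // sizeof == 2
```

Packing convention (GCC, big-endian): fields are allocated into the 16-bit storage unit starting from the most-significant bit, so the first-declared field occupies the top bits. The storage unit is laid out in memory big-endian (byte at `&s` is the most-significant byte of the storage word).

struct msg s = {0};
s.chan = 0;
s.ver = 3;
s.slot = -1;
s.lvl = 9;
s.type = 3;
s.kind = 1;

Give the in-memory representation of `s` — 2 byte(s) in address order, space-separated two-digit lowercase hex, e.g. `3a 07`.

chan (2b) val=0 bits=0x0 at bit 14: 0x0000
ver (3b) val=3 bits=0x3 at bit 11: 0x1800
slot (2b) val=-1 bits=0x3 at bit 9: 0x1e00
lvl (6b) val=9 bits=0x9 at bit 3: 0x1e48
type (2b) val=3 bits=0x3 at bit 1: 0x1e4e
kind (1b) val=1 bits=0x1 at bit 0: 0x1e4f
word = 0x1e4f → big-endian bytes:
  [0]=0x1e  [1]=0x4f

1e 4f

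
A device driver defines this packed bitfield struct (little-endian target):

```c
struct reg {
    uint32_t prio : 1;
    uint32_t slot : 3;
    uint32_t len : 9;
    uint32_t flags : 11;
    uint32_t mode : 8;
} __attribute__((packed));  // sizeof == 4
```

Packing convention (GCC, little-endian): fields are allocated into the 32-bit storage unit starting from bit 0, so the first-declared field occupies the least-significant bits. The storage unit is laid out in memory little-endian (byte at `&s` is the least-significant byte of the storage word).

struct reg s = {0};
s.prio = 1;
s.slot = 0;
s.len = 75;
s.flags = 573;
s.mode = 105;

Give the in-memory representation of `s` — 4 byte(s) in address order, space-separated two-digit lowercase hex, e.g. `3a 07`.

prio:1 = 1 → 0x1 << 0 → word 0x00000001
slot:3 = 0 → 0x0 << 1 → word 0x00000001
len:9 = 75 → 0x4b << 4 → word 0x000004b1
flags:11 = 573 → 0x23d << 13 → word 0x0047a4b1
mode:8 = 105 → 0x69 << 24 → word 0x6947a4b1
word = 0x6947a4b1 → little-endian bytes:
  [0]=0xb1  [1]=0xa4  [2]=0x47  [3]=0x69

b1 a4 47 69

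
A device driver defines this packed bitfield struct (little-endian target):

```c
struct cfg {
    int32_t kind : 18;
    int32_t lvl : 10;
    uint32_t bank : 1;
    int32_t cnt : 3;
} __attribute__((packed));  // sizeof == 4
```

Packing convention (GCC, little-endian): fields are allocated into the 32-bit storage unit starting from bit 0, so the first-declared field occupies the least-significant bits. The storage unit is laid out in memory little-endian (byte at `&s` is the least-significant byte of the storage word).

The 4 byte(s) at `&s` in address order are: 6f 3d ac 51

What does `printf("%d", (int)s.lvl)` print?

107

[0]=0x6f [1]=0x3d [2]=0xac [3]=0x51 (little-endian) → word 0x51ac3d6f
kind [0+:18] = (word>>0) & 0x3ffff = 15727
lvl [18+:10] = (word>>18) & 0x3ff = 107  ←
bank [28+:1] = (word>>28) & 0x1 = 1
cnt [29+:3] = (word>>29) & 0x7 = 2
lvl signed 10b, MSB=0: value = 107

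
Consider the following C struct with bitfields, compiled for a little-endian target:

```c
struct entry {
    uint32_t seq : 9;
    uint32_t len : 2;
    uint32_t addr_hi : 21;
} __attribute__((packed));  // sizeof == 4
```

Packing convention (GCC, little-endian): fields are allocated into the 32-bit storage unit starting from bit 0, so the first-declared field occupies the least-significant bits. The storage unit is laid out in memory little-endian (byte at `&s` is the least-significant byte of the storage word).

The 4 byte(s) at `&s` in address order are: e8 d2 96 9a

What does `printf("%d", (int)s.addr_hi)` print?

[0]=0xe8 [1]=0xd2 [2]=0x96 [3]=0x9a (little-endian) → word 0x9a96d2e8
seq:9 @ bit 0 → (0x9a96d2e8>>0)&0x1ff = 0xe8
len:2 @ bit 9 → (0x9a96d2e8>>9)&0x3 = 0x1
addr_hi:21 @ bit 11 → (0x9a96d2e8>>11)&0x1fffff = 0x1352da  ←

1266394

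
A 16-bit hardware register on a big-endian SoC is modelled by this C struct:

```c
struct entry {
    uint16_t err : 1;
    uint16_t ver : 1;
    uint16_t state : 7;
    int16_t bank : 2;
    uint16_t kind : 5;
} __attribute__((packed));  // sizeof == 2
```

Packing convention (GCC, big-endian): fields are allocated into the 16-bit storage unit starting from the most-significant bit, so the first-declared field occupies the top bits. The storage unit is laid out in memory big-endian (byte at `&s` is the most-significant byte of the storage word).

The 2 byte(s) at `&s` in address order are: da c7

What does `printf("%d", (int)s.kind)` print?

[0]=0xda [1]=0xc7 (big-endian) → word 0xdac7
err:1 @ bit 15 → (0xdac7>>15)&0x1 = 0x1
ver:1 @ bit 14 → (0xdac7>>14)&0x1 = 0x1
state:7 @ bit 7 → (0xdac7>>7)&0x7f = 0x35
bank:2 @ bit 5 → (0xdac7>>5)&0x3 = 0x2
kind:5 @ bit 0 → (0xdac7>>0)&0x1f = 0x7  ←

7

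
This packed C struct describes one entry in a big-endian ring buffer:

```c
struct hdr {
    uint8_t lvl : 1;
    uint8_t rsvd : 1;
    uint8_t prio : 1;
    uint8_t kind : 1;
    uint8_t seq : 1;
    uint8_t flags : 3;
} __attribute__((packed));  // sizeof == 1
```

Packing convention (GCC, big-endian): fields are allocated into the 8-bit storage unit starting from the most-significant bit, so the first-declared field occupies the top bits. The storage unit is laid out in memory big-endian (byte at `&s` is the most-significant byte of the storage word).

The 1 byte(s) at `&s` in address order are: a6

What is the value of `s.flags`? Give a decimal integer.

[0]=0xa6 (big-endian) → word 0xa6
lvl:1 @ bit 7 → (0xa6>>7)&0x1 = 0x1
rsvd:1 @ bit 6 → (0xa6>>6)&0x1 = 0x0
prio:1 @ bit 5 → (0xa6>>5)&0x1 = 0x1
kind:1 @ bit 4 → (0xa6>>4)&0x1 = 0x0
seq:1 @ bit 3 → (0xa6>>3)&0x1 = 0x0
flags:3 @ bit 0 → (0xa6>>0)&0x7 = 0x6  ←

6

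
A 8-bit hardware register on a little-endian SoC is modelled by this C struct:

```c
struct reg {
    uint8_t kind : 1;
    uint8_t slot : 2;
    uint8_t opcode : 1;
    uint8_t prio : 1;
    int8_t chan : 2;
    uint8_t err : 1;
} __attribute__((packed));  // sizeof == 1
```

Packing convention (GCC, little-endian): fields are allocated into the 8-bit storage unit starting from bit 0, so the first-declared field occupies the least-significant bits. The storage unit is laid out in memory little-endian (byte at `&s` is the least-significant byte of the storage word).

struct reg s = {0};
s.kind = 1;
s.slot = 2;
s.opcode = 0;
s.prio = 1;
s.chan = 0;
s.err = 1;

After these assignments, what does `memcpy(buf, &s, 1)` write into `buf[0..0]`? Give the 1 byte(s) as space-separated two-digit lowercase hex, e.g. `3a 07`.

95

kind:1 = 1 → 0x1 << 0 → word 0x01
slot:2 = 2 → 0x2 << 1 → word 0x05
opcode:1 = 0 → 0x0 << 3 → word 0x05
prio:1 = 1 → 0x1 << 4 → word 0x15
chan:2 = 0 → 0x0 << 5 → word 0x15
err:1 = 1 → 0x1 << 7 → word 0x95
word = 0x95 → little-endian bytes:
  [0]=0x95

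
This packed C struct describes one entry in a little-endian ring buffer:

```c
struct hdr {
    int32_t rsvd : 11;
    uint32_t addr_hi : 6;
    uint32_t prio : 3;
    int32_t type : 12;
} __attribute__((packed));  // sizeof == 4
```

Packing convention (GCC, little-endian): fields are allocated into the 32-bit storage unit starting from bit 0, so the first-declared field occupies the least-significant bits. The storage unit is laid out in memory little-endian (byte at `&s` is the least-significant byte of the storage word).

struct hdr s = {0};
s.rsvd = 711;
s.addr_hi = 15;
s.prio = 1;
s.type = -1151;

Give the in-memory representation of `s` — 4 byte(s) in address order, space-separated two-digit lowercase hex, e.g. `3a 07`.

rsvd:11 = 711 → 0x2c7 << 0 → word 0x000002c7
addr_hi:6 = 15 → 0xf << 11 → word 0x00007ac7
prio:3 = 1 → 0x1 << 17 → word 0x00027ac7
type:12 = -1151 → 0xb81 << 20 → word 0xb8127ac7
word = 0xb8127ac7 → little-endian bytes:
  [0]=0xc7  [1]=0x7a  [2]=0x12  [3]=0xb8

c7 7a 12 b8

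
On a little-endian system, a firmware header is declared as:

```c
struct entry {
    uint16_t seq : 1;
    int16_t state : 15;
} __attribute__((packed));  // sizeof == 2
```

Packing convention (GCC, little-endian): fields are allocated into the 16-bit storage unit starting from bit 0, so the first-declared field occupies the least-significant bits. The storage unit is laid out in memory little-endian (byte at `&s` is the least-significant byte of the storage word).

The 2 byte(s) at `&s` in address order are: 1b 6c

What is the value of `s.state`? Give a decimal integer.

13837

[0]=0x1b [1]=0x6c (little-endian) → word 0x6c1b
seq:1 @ bit 0 → (0x6c1b>>0)&0x1 = 0x1
state:15 @ bit 1 → (0x6c1b>>1)&0x7fff = 0x360d  ←
state signed 15b, MSB=0: value = 13837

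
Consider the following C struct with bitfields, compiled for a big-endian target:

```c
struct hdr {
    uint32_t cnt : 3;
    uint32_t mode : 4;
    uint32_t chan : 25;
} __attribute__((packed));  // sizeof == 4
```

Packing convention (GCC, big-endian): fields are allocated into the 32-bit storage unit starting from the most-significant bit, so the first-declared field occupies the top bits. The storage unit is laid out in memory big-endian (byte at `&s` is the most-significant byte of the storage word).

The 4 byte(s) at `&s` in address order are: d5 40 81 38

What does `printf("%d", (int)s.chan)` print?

21004600

[0]=0xd5 [1]=0x40 [2]=0x81 [3]=0x38 (big-endian) → word 0xd5408138
cnt:3 @ bit 29 → (0xd5408138>>29)&0x7 = 0x6
mode:4 @ bit 25 → (0xd5408138>>25)&0xf = 0xa
chan:25 @ bit 0 → (0xd5408138>>0)&0x1ffffff = 0x1408138  ←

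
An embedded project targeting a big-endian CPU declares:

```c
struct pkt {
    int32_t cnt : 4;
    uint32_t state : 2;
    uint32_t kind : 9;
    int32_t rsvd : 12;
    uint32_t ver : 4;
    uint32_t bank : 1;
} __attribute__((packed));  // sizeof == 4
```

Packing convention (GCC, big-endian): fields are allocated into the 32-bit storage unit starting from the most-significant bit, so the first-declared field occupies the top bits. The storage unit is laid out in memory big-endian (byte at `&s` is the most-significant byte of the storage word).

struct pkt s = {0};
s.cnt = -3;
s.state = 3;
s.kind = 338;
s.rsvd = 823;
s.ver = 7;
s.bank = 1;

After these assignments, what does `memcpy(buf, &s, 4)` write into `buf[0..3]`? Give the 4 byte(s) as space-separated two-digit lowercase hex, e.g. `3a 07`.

cnt (4b) val=-3 bits=0xd at bit 28: 0xd0000000
state (2b) val=3 bits=0x3 at bit 26: 0xdc000000
kind (9b) val=338 bits=0x152 at bit 17: 0xdea40000
rsvd (12b) val=823 bits=0x337 at bit 5: 0xdea466e0
ver (4b) val=7 bits=0x7 at bit 1: 0xdea466ee
bank (1b) val=1 bits=0x1 at bit 0: 0xdea466ef
word = 0xdea466ef → big-endian bytes:
  [0]=0xde  [1]=0xa4  [2]=0x66  [3]=0xef

de a4 66 ef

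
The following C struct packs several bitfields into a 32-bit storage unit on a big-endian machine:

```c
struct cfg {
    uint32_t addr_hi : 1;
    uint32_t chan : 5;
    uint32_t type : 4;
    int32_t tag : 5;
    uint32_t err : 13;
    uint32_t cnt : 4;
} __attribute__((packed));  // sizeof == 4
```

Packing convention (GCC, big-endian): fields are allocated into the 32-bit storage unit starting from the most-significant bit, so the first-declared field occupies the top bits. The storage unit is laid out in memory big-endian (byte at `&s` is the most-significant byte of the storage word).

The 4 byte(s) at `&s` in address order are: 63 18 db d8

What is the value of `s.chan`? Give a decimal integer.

[0]=0x63 [1]=0x18 [2]=0xdb [3]=0xd8 (big-endian) → word 0x6318dbd8
addr_hi [31+:1] = (word>>31) & 0x1 = 0
chan [26+:5] = (word>>26) & 0x1f = 24  ←
type [22+:4] = (word>>22) & 0xf = 12
tag [17+:5] = (word>>17) & 0x1f = 12
err [4+:13] = (word>>4) & 0x1fff = 3517
cnt [0+:4] = (word>>0) & 0xf = 8

24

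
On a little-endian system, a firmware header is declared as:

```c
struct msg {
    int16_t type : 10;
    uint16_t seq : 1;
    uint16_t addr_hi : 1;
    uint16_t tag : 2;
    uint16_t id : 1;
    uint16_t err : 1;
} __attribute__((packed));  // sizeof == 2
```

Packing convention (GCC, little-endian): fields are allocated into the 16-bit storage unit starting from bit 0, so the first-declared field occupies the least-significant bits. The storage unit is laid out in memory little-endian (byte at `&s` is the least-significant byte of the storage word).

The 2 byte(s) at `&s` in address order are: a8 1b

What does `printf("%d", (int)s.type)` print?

-88

[0]=0xa8 [1]=0x1b (little-endian) → word 0x1ba8
type [0+:10] = (word>>0) & 0x3ff = 936  ←
seq [10+:1] = (word>>10) & 0x1 = 0
addr_hi [11+:1] = (word>>11) & 0x1 = 1
tag [12+:2] = (word>>12) & 0x3 = 1
id [14+:1] = (word>>14) & 0x1 = 0
err [15+:1] = (word>>15) & 0x1 = 0
type signed 10b, MSB=1: 936 - 1024 = -88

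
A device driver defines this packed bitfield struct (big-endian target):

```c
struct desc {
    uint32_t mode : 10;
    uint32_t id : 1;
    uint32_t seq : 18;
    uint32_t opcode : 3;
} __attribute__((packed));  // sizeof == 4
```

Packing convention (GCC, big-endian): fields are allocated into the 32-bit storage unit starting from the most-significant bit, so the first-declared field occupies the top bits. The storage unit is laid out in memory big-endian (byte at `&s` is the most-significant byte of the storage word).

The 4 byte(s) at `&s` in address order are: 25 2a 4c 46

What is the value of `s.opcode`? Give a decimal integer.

6

[0]=0x25 [1]=0x2a [2]=0x4c [3]=0x46 (big-endian) → word 0x252a4c46
mode:10 @ bit 22 → (0x252a4c46>>22)&0x3ff = 0x94
id:1 @ bit 21 → (0x252a4c46>>21)&0x1 = 0x1
seq:18 @ bit 3 → (0x252a4c46>>3)&0x3ffff = 0x14988
opcode:3 @ bit 0 → (0x252a4c46>>0)&0x7 = 0x6  ←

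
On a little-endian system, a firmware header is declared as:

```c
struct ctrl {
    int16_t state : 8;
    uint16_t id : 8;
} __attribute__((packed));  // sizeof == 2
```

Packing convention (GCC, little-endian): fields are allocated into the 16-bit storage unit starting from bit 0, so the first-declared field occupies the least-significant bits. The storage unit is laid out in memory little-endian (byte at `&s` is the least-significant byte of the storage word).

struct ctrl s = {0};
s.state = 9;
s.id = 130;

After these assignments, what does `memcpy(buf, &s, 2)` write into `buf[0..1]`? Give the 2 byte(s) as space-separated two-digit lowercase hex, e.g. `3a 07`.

[0+:8] state=9 & 0xff = 0x9; word=0x0009
[8+:8] id=130 & 0xff = 0x82; word=0x8209
word = 0x8209 → little-endian bytes:
  [0]=0x09  [1]=0x82

09 82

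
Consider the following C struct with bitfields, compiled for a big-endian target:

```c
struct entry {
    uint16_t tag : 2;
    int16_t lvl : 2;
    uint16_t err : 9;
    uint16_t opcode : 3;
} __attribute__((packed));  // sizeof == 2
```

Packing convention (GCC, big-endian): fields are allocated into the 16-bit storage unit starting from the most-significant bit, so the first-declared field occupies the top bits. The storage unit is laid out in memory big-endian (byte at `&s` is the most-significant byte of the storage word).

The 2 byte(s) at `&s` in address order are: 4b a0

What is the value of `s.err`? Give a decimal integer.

372

[0]=0x4b [1]=0xa0 (big-endian) → word 0x4ba0
tag:2 @ bit 14 → (0x4ba0>>14)&0x3 = 0x1
lvl:2 @ bit 12 → (0x4ba0>>12)&0x3 = 0x0
err:9 @ bit 3 → (0x4ba0>>3)&0x1ff = 0x174  ←
opcode:3 @ bit 0 → (0x4ba0>>0)&0x7 = 0x0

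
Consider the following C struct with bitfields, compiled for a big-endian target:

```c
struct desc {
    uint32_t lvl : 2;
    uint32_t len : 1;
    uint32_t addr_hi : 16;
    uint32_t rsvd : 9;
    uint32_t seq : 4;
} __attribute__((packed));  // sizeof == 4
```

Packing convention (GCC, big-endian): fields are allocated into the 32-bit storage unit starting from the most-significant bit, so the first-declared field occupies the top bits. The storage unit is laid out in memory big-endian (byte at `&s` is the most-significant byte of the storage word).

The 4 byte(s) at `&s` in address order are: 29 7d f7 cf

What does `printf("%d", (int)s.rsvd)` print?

380

[0]=0x29 [1]=0x7d [2]=0xf7 [3]=0xcf (big-endian) → word 0x297df7cf
lvl [30+:2] = (word>>30) & 0x3 = 0
len [29+:1] = (word>>29) & 0x1 = 1
addr_hi [13+:16] = (word>>13) & 0xffff = 19439
rsvd [4+:9] = (word>>4) & 0x1ff = 380  ←
seq [0+:4] = (word>>0) & 0xf = 15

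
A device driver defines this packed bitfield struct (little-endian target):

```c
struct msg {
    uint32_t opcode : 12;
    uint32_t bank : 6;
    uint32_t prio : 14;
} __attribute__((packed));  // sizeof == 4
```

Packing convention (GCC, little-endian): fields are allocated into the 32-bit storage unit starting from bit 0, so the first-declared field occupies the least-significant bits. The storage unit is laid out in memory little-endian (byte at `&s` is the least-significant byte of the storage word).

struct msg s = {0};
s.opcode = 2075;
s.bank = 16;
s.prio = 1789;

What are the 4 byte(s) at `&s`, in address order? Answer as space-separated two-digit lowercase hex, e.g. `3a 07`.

opcode:12 = 2075 → 0x81b << 0 → word 0x0000081b
bank:6 = 16 → 0x10 << 12 → word 0x0001081b
prio:14 = 1789 → 0x6fd << 18 → word 0x1bf5081b
word = 0x1bf5081b → little-endian bytes:
  [0]=0x1b  [1]=0x08  [2]=0xf5  [3]=0x1b

1b 08 f5 1b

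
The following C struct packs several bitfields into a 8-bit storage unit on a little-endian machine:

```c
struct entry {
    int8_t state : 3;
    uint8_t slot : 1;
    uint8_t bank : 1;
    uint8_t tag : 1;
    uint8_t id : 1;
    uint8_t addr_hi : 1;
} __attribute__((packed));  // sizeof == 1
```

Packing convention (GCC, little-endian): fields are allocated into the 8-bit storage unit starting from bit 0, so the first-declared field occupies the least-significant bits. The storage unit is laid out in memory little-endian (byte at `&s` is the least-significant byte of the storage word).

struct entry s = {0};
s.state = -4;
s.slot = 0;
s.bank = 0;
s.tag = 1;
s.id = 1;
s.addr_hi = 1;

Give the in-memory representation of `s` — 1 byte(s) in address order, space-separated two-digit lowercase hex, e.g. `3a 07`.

e4

state:3 = -4 → 0x4 << 0 → word 0x04
slot:1 = 0 → 0x0 << 3 → word 0x04
bank:1 = 0 → 0x0 << 4 → word 0x04
tag:1 = 1 → 0x1 << 5 → word 0x24
id:1 = 1 → 0x1 << 6 → word 0x64
addr_hi:1 = 1 → 0x1 << 7 → word 0xe4
word = 0xe4 → little-endian bytes:
  [0]=0xe4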